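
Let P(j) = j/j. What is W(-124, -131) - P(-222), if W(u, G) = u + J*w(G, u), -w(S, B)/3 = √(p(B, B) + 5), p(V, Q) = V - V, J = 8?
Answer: -125 - 24*√5 ≈ -178.67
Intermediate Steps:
p(V, Q) = 0
P(j) = 1
w(S, B) = -3*√5 (w(S, B) = -3*√(0 + 5) = -3*√5)
W(u, G) = u - 24*√5 (W(u, G) = u + 8*(-3*√5) = u - 24*√5)
W(-124, -131) - P(-222) = (-124 - 24*√5) - 1*1 = (-124 - 24*√5) - 1 = -125 - 24*√5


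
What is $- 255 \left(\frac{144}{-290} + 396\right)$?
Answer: $- \frac{2924748}{29} \approx -1.0085 \cdot 10^{5}$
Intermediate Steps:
$- 255 \left(\frac{144}{-290} + 396\right) = - 255 \left(144 \left(- \frac{1}{290}\right) + 396\right) = - 255 \left(- \frac{72}{145} + 396\right) = \left(-255\right) \frac{57348}{145} = - \frac{2924748}{29}$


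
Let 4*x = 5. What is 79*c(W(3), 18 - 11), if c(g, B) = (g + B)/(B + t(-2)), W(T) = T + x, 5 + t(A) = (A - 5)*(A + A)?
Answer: 237/8 ≈ 29.625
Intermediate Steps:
x = 5/4 (x = (¼)*5 = 5/4 ≈ 1.2500)
t(A) = -5 + 2*A*(-5 + A) (t(A) = -5 + (A - 5)*(A + A) = -5 + (-5 + A)*(2*A) = -5 + 2*A*(-5 + A))
W(T) = 5/4 + T (W(T) = T + 5/4 = 5/4 + T)
c(g, B) = (B + g)/(23 + B) (c(g, B) = (g + B)/(B + (-5 - 10*(-2) + 2*(-2)²)) = (B + g)/(B + (-5 + 20 + 2*4)) = (B + g)/(B + (-5 + 20 + 8)) = (B + g)/(B + 23) = (B + g)/(23 + B))
79*c(W(3), 18 - 11) = 79*(((18 - 11) + (5/4 + 3))/(23 + (18 - 11))) = 79*((7 + 17/4)/(23 + 7)) = 79*((45/4)/30) = 79*((1/30)*(45/4)) = 79*(3/8) = 237/8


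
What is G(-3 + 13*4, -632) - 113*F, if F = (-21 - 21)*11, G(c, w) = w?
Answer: 51574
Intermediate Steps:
F = -462 (F = -42*11 = -462)
G(-3 + 13*4, -632) - 113*F = -632 - 113*(-462) = -632 - 1*(-52206) = -632 + 52206 = 51574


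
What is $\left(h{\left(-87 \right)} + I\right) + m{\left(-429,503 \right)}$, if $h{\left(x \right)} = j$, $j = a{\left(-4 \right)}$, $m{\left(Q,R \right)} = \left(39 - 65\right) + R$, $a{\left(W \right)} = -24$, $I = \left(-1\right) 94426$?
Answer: $-93973$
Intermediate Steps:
$I = -94426$
$m{\left(Q,R \right)} = -26 + R$
$j = -24$
$h{\left(x \right)} = -24$
$\left(h{\left(-87 \right)} + I\right) + m{\left(-429,503 \right)} = \left(-24 - 94426\right) + \left(-26 + 503\right) = -94450 + 477 = -93973$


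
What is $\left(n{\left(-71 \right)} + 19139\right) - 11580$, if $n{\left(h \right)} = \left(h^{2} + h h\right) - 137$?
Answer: $17504$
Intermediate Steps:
$n{\left(h \right)} = -137 + 2 h^{2}$ ($n{\left(h \right)} = \left(h^{2} + h^{2}\right) - 137 = 2 h^{2} - 137 = -137 + 2 h^{2}$)
$\left(n{\left(-71 \right)} + 19139\right) - 11580 = \left(\left(-137 + 2 \left(-71\right)^{2}\right) + 19139\right) - 11580 = \left(\left(-137 + 2 \cdot 5041\right) + 19139\right) - 11580 = \left(\left(-137 + 10082\right) + 19139\right) - 11580 = \left(9945 + 19139\right) - 11580 = 29084 - 11580 = 17504$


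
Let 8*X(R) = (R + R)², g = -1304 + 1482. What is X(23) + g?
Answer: 885/2 ≈ 442.50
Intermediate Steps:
g = 178
X(R) = R²/2 (X(R) = (R + R)²/8 = (2*R)²/8 = (4*R²)/8 = R²/2)
X(23) + g = (½)*23² + 178 = (½)*529 + 178 = 529/2 + 178 = 885/2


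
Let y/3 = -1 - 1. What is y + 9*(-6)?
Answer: -60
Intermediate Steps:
y = -6 (y = 3*(-1 - 1) = 3*(-2) = -6)
y + 9*(-6) = -6 + 9*(-6) = -6 - 54 = -60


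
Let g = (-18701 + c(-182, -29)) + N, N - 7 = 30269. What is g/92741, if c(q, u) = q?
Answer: 11393/92741 ≈ 0.12285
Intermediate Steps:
N = 30276 (N = 7 + 30269 = 30276)
g = 11393 (g = (-18701 - 182) + 30276 = -18883 + 30276 = 11393)
g/92741 = 11393/92741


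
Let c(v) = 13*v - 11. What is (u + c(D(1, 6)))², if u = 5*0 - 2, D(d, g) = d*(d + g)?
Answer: 6084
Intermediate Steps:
c(v) = -11 + 13*v
u = -2 (u = 0 - 2 = -2)
(u + c(D(1, 6)))² = (-2 + (-11 + 13*(1*(1 + 6))))² = (-2 + (-11 + 13*(1*7)))² = (-2 + (-11 + 13*7))² = (-2 + (-11 + 91))² = (-2 + 80)² = 78² = 6084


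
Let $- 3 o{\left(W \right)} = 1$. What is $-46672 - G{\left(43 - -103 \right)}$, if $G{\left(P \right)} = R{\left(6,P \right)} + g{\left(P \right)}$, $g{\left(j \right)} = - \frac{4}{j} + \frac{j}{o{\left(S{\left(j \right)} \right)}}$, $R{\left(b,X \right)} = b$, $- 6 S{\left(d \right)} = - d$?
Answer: $- \frac{3375518}{73} \approx -46240.0$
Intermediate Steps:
$S{\left(d \right)} = \frac{d}{6}$ ($S{\left(d \right)} = - \frac{\left(-1\right) d}{6} = \frac{d}{6}$)
$o{\left(W \right)} = - \frac{1}{3}$ ($o{\left(W \right)} = \left(- \frac{1}{3}\right) 1 = - \frac{1}{3}$)
$g{\left(j \right)} = - \frac{4}{j} - 3 j$ ($g{\left(j \right)} = - \frac{4}{j} + \frac{j}{- \frac{1}{3}} = - \frac{4}{j} + j \left(-3\right) = - \frac{4}{j} - 3 j$)
$G{\left(P \right)} = 6 - \frac{4}{P} - 3 P$ ($G{\left(P \right)} = 6 - \left(3 P + \frac{4}{P}\right) = 6 - \frac{4}{P} - 3 P$)
$-46672 - G{\left(43 - -103 \right)} = -46672 - \left(6 - \frac{4}{43 - -103} - 3 \left(43 - -103\right)\right) = -46672 - \left(6 - \frac{4}{43 + 103} - 3 \left(43 + 103\right)\right) = -46672 - \left(6 - \frac{4}{146} - 438\right) = -46672 - \left(6 - \frac{2}{73} - 438\right) = -46672 - - \frac{31538}{73} = -46672 + \frac{31538}{73} = - \frac{3375518}{73}$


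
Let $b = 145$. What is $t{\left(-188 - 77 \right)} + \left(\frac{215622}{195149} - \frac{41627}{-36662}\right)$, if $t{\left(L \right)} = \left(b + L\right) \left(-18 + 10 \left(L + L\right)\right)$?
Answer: $\frac{4565765340067267}{7154552638} \approx 6.3816 \cdot 10^{5}$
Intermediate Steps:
$t{\left(L \right)} = \left(-18 + 20 L\right) \left(145 + L\right)$ ($t{\left(L \right)} = \left(145 + L\right) \left(-18 + 10 \left(L + L\right)\right) = \left(145 + L\right) \left(-18 + 10 \cdot 2 L\right) = \left(145 + L\right) \left(-18 + 20 L\right) = \left(-18 + 20 L\right) \left(145 + L\right)$)
$t{\left(-188 - 77 \right)} + \left(\frac{215622}{195149} - \frac{41627}{-36662}\right) = \left(-2610 + 20 \left(-188 - 77\right)^{2} + 2882 \left(-188 - 77\right)\right) + \left(\frac{215622}{195149} - \frac{41627}{-36662}\right) = \left(-2610 + 20 \left(-188 - 77\right)^{2} + 2882 \left(-188 - 77\right)\right) + \left(215622 \cdot \frac{1}{195149} - - \frac{41627}{36662}\right) = \left(-2610 + 20 \left(-265\right)^{2} + 2882 \left(-265\right)\right) + \left(\frac{215622}{195149} + \frac{41627}{36662}\right) = \left(-2610 + 20 \cdot 70225 - 763730\right) + \frac{16028601187}{7154552638} = \left(-2610 + 1404500 - 763730\right) + \frac{16028601187}{7154552638} = 638160 + \frac{16028601187}{7154552638} = \frac{4565765340067267}{7154552638}$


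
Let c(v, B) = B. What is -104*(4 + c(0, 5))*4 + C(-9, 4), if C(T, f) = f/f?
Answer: -3743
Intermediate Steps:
C(T, f) = 1
-104*(4 + c(0, 5))*4 + C(-9, 4) = -104*(4 + 5)*4 + 1 = -936*4 + 1 = -104*36 + 1 = -3744 + 1 = -3743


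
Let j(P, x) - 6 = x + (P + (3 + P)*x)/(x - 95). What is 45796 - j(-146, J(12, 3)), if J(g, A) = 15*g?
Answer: 3902736/85 ≈ 45915.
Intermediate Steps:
j(P, x) = 6 + x + (P + x*(3 + P))/(-95 + x) (j(P, x) = 6 + (x + (P + (3 + P)*x)/(x - 95)) = 6 + (x + (P + x*(3 + P))/(-95 + x)) = 6 + x + (P + x*(3 + P))/(-95 + x))
45796 - j(-146, J(12, 3)) = 45796 - (-570 - 146 + (15*12)**2 - 1290*12 - 2190*12)/(-95 + 15*12) = 45796 - (-570 - 146 + 180**2 - 86*180 - 146*180)/(-95 + 180) = 45796 - (-570 - 146 + 32400 - 15480 - 26280)/85 = 45796 - (-10076)/85 = 45796 - 1*(-10076/85) = 45796 + 10076/85 = 3902736/85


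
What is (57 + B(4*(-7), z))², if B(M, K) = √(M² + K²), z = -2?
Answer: 4037 + 228*√197 ≈ 7237.1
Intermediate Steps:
B(M, K) = √(K² + M²)
(57 + B(4*(-7), z))² = (57 + √((-2)² + (4*(-7))²))² = (57 + √(4 + (-28)²))² = (57 + √(4 + 784))² = (57 + √788)² = (57 + 2*√197)²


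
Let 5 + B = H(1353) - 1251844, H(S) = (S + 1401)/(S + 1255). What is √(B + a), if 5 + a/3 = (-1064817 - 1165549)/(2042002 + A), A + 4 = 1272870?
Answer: I*√40609034335502735552258/180107828 ≈ 1118.9*I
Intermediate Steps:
H(S) = (1401 + S)/(1255 + S)
A = 1272866 (A = -4 + 1272870 = 1272866)
B = -1632409719/1304 (B = -5 + ((1401 + 1353)/(1255 + 1353) - 1251844) = -5 + (2754/2608 - 1251844) = -5 + ((1/2608)*2754 - 1251844) = -5 + (1377/1304 - 1251844) = -5 - 1632403199/1304 = -1632409719/1304 ≈ -1.2518e+6)
a = -9402353/552478 (a = -15 + 3*((-1064817 - 1165549)/(2042002 + 1272866)) = -15 + 3*(-2230366/3314868) = -15 + 3*(-2230366*1/3314868) = -15 + 3*(-1115183/1657434) = -15 - 1115183/552478 = -9402353/552478 ≈ -17.019)
√(B + a) = √(-1632409719/1304 - 9402353/552478) = √(-450941358700997/360215656) = I*√40609034335502735552258/180107828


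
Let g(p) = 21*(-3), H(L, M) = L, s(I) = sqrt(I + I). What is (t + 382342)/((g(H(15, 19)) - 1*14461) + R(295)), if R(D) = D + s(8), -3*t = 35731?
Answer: -222259/8535 ≈ -26.041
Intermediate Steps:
t = -35731/3 (t = -1/3*35731 = -35731/3 ≈ -11910.)
s(I) = sqrt(2)*sqrt(I) (s(I) = sqrt(2*I) = sqrt(2)*sqrt(I))
g(p) = -63
R(D) = 4 + D (R(D) = D + sqrt(2)*sqrt(8) = D + sqrt(2)*(2*sqrt(2)) = D + 4 = 4 + D)
(t + 382342)/((g(H(15, 19)) - 1*14461) + R(295)) = (-35731/3 + 382342)/((-63 - 1*14461) + (4 + 295)) = 1111295/(3*((-63 - 14461) + 299)) = 1111295/(3*(-14524 + 299)) = (1111295/3)/(-14225) = (1111295/3)*(-1/14225) = -222259/8535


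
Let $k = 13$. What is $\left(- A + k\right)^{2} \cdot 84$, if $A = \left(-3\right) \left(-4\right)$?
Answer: $84$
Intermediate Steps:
$A = 12$
$\left(- A + k\right)^{2} \cdot 84 = \left(\left(-1\right) 12 + 13\right)^{2} \cdot 84 = \left(-12 + 13\right)^{2} \cdot 84 = 1^{2} \cdot 84 = 1 \cdot 84 = 84$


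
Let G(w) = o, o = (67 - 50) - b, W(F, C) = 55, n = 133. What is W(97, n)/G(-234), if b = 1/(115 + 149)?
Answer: 14520/4487 ≈ 3.2360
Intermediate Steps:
b = 1/264 ≈ 0.0037879
o = 4487/264 (o = (67 - 50) - 1*1/264 = 17 - 1/264 = 4487/264 ≈ 16.996)
G(w) = 4487/264
W(97, n)/G(-234) = 55/(4487/264) = 55*(264/4487) = 14520/4487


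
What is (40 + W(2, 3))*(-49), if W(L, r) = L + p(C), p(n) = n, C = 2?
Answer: -2156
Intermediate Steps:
W(L, r) = 2 + L (W(L, r) = L + 2 = 2 + L)
(40 + W(2, 3))*(-49) = (40 + (2 + 2))*(-49) = (40 + 4)*(-49) = 44*(-49) = -2156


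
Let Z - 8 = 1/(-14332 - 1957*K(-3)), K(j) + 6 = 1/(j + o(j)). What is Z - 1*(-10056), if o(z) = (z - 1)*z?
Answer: 254287079/25267 ≈ 10064.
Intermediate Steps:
o(z) = z*(-1 + z) (o(z) = (-1 + z)*z = z*(-1 + z))
K(j) = -6 + 1/(j + j*(-1 + j))
Z = 202127/25267 (Z = 8 + 1/(-14332 - 1957*(-6 + (-3)**(-2))) = 8 + 1/(-14332 - 1957*(-6 + 1/9)) = 8 + 1/(-14332 - 1957*(-53/9)) = 8 + 1/(-14332 + 103721/9) = 8 + 1/(-25267/9) = 8 - 9/25267 = 202127/25267 ≈ 7.9996)
Z - 1*(-10056) = 202127/25267 - 1*(-10056) = 202127/25267 + 10056 = 254287079/25267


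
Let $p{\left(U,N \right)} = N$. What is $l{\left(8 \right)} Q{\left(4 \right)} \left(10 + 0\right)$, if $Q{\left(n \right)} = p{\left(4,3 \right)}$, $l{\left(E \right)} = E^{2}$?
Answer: $1920$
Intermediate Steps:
$Q{\left(n \right)} = 3$
$l{\left(8 \right)} Q{\left(4 \right)} \left(10 + 0\right) = 8^{2} \cdot 3 \left(10 + 0\right) = 64 \cdot 3 \cdot 10 = 64 \cdot 30 = 1920$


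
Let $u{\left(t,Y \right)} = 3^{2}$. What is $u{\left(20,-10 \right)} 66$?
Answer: $594$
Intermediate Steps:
$u{\left(t,Y \right)} = 9$
$u{\left(20,-10 \right)} 66 = 9 \cdot 66 = 594$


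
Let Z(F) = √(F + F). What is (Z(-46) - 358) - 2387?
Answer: -2745 + 2*I*√23 ≈ -2745.0 + 9.5917*I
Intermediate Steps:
Z(F) = √2*√F (Z(F) = √(2*F) = √2*√F)
(Z(-46) - 358) - 2387 = (√2*√(-46) - 358) - 2387 = (√2*(I*√46) - 358) - 2387 = (2*I*√23 - 358) - 2387 = (-358 + 2*I*√23) - 2387 = -2745 + 2*I*√23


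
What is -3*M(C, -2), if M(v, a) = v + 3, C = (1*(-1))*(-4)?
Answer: -21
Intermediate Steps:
C = 4 (C = -1*(-4) = 4)
M(v, a) = 3 + v
-3*M(C, -2) = -3*(3 + 4) = -3*7 = -21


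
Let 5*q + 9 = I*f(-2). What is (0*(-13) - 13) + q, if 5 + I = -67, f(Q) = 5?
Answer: -434/5 ≈ -86.800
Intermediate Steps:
I = -72 (I = -5 - 67 = -72)
q = -369/5 (q = -9/5 + (-72*5)/5 = -9/5 + (⅕)*(-360) = -9/5 - 72 = -369/5 ≈ -73.800)
(0*(-13) - 13) + q = (0*(-13) - 13) - 369/5 = (0 - 13) - 369/5 = -13 - 369/5 = -434/5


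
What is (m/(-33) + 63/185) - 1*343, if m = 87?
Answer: -702677/2035 ≈ -345.30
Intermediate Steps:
(m/(-33) + 63/185) - 1*343 = (87/(-33) + 63/185) - 1*343 = (87*(-1/33) + 63*(1/185)) - 343 = (-29/11 + 63/185) - 343 = -4672/2035 - 343 = -702677/2035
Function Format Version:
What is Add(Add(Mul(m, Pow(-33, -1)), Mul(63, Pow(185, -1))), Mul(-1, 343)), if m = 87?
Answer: Rational(-702677, 2035) ≈ -345.30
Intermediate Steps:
Add(Add(Mul(m, Pow(-33, -1)), Mul(63, Pow(185, -1))), Mul(-1, 343)) = Add(Add(Mul(87, Pow(-33, -1)), Mul(63, Pow(185, -1))), Mul(-1, 343)) = Add(Add(Mul(87, Rational(-1, 33)), Mul(63, Rational(1, 185))), -343) = Add(Add(Rational(-29, 11), Rational(63, 185)), -343) = Add(Rational(-4672, 2035), -343) = Rational(-702677, 2035)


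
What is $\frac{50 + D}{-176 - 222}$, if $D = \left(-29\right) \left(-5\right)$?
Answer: $- \frac{195}{398} \approx -0.48995$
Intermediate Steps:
$D = 145$
$\frac{50 + D}{-176 - 222} = \frac{50 + 145}{-176 - 222} = \frac{195}{-398} = 195 \left(- \frac{1}{398}\right) = - \frac{195}{398}$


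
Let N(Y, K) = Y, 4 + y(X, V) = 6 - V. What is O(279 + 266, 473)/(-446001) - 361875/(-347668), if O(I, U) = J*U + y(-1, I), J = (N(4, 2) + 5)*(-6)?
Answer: 56821843885/51686758556 ≈ 1.0993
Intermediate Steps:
y(X, V) = 2 - V (y(X, V) = -4 + (6 - V) = 2 - V)
J = -54 (J = (4 + 5)*(-6) = 9*(-6) = -54)
O(I, U) = 2 - I - 54*U (O(I, U) = -54*U + (2 - I) = 2 - I - 54*U)
O(279 + 266, 473)/(-446001) - 361875/(-347668) = (2 - (279 + 266) - 54*473)/(-446001) - 361875/(-347668) = (2 - 1*545 - 25542)*(-1/446001) - 361875*(-1/347668) = (2 - 545 - 25542)*(-1/446001) + 361875/347668 = -26085*(-1/446001) + 361875/347668 = 8695/148667 + 361875/347668 = 56821843885/51686758556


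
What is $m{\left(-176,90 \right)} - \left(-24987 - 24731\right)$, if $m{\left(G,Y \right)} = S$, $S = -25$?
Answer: $49693$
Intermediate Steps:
$m{\left(G,Y \right)} = -25$
$m{\left(-176,90 \right)} - \left(-24987 - 24731\right) = -25 - \left(-24987 - 24731\right) = -25 - -49718 = -25 + 49718 = 49693$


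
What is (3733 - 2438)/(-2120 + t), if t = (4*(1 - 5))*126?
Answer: -1295/4136 ≈ -0.31310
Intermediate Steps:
t = -2016 (t = (4*(-4))*126 = -16*126 = -2016)
(3733 - 2438)/(-2120 + t) = (3733 - 2438)/(-2120 - 2016) = 1295/(-4136) = 1295*(-1/4136) = -1295/4136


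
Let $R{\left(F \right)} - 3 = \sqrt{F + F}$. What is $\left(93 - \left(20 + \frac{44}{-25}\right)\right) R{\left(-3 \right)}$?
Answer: $\frac{5607}{25} + \frac{1869 i \sqrt{6}}{25} \approx 224.28 + 183.12 i$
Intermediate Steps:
$R{\left(F \right)} = 3 + \sqrt{2} \sqrt{F}$ ($R{\left(F \right)} = 3 + \sqrt{F + F} = 3 + \sqrt{2 F} = 3 + \sqrt{2} \sqrt{F}$)
$\left(93 - \left(20 + \frac{44}{-25}\right)\right) R{\left(-3 \right)} = \left(93 - \left(20 + \frac{44}{-25}\right)\right) \left(3 + \sqrt{2} \sqrt{-3}\right) = \left(93 - \frac{456}{25}\right) \left(3 + \sqrt{2} i \sqrt{3}\right) = \left(93 + \left(\frac{44}{25} - 20\right)\right) \left(3 + i \sqrt{6}\right) = \left(93 - \frac{456}{25}\right) \left(3 + i \sqrt{6}\right) = \frac{1869 \left(3 + i \sqrt{6}\right)}{25} = \frac{5607}{25} + \frac{1869 i \sqrt{6}}{25}$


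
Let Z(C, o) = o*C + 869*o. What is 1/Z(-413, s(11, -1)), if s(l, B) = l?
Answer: 1/5016 ≈ 0.00019936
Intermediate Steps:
Z(C, o) = 869*o + C*o (Z(C, o) = C*o + 869*o = 869*o + C*o)
1/Z(-413, s(11, -1)) = 1/(11*(869 - 413)) = 1/(11*456) = 1/5016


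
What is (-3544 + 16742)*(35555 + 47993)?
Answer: 1102666504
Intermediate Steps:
(-3544 + 16742)*(35555 + 47993) = 13198*83548 = 1102666504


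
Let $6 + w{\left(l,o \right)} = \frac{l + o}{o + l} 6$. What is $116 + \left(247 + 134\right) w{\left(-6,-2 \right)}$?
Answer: $116$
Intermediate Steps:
$w{\left(l,o \right)} = 0$ ($w{\left(l,o \right)} = -6 + \frac{l + o}{o + l} 6 = -6 + \frac{l + o}{l + o} 6 = -6 + 1 \cdot 6 = -6 + 6 = 0$)
$116 + \left(247 + 134\right) w{\left(-6,-2 \right)} = 116 + \left(247 + 134\right) 0 = 116 + 381 \cdot 0 = 116 + 0 = 116$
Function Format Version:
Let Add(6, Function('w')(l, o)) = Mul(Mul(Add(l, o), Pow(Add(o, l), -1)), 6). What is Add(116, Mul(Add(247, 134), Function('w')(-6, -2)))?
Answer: 116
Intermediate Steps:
Function('w')(l, o) = 0 (Function('w')(l, o) = Add(-6, Mul(Mul(Add(l, o), Pow(Add(o, l), -1)), 6)) = Add(-6, Mul(Mul(Add(l, o), Pow(Add(l, o), -1)), 6)) = Add(-6, Mul(1, 6)) = Add(-6, 6) = 0)
Add(116, Mul(Add(247, 134), Function('w')(-6, -2))) = Add(116, Mul(Add(247, 134), 0)) = Add(116, Mul(381, 0)) = Add(116, 0) = 116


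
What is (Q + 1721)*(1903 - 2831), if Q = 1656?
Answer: -3133856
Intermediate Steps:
(Q + 1721)*(1903 - 2831) = (1656 + 1721)*(1903 - 2831) = 3377*(-928) = -3133856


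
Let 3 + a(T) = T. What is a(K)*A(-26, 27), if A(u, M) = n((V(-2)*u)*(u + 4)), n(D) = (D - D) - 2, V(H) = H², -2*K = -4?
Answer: 2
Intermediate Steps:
K = 2 (K = -½*(-4) = 2)
a(T) = -3 + T
n(D) = -2 (n(D) = 0 - 2 = -2)
A(u, M) = -2
a(K)*A(-26, 27) = (-3 + 2)*(-2) = -1*(-2) = 2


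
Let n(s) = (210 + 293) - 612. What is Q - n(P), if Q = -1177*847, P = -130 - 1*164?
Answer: -996810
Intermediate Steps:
P = -294 (P = -130 - 164 = -294)
Q = -996919
n(s) = -109 (n(s) = 503 - 612 = -109)
Q - n(P) = -996919 - 1*(-109) = -996919 + 109 = -996810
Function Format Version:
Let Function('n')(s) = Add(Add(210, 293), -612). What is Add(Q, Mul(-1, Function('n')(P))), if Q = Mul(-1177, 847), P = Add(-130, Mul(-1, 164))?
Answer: -996810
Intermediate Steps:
P = -294 (P = Add(-130, -164) = -294)
Q = -996919
Function('n')(s) = -109 (Function('n')(s) = Add(503, -612) = -109)
Add(Q, Mul(-1, Function('n')(P))) = Add(-996919, Mul(-1, -109)) = Add(-996919, 109) = -996810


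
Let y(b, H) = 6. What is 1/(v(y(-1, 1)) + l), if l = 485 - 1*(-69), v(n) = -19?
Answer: 1/535 ≈ 0.0018692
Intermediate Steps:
l = 554 (l = 485 + 69 = 554)
1/(v(y(-1, 1)) + l) = 1/(-19 + 554) = 1/535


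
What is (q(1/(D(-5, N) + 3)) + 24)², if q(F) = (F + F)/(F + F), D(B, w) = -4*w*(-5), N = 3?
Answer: 625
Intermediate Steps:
D(B, w) = 20*w
q(F) = 1 (q(F) = (2*F)/((2*F)) = (2*F)*(1/(2*F)) = 1)
(q(1/(D(-5, N) + 3)) + 24)² = (1 + 24)² = 25² = 625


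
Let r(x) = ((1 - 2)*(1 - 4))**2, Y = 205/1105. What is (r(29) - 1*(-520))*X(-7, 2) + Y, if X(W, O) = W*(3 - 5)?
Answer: 1636767/221 ≈ 7406.2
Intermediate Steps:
Y = 41/221 (Y = 205*(1/1105) = 41/221 ≈ 0.18552)
X(W, O) = -2*W (X(W, O) = W*(-2) = -2*W)
r(x) = 9 (r(x) = (-1*(-3))**2 = 3**2 = 9)
(r(29) - 1*(-520))*X(-7, 2) + Y = (9 - 1*(-520))*(-2*(-7)) + 41/221 = (9 + 520)*14 + 41/221 = 529*14 + 41/221 = 7406 + 41/221 = 1636767/221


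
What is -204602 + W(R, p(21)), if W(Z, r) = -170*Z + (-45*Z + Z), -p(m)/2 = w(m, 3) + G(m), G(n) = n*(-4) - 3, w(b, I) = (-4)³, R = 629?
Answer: -339208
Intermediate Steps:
w(b, I) = -64
G(n) = -3 - 4*n (G(n) = -4*n - 3 = -3 - 4*n)
p(m) = 134 + 8*m (p(m) = -2*(-64 + (-3 - 4*m)) = -2*(-67 - 4*m) = 134 + 8*m)
W(Z, r) = -214*Z (W(Z, r) = -170*Z - 44*Z = -214*Z)
-204602 + W(R, p(21)) = -204602 - 214*629 = -204602 - 134606 = -339208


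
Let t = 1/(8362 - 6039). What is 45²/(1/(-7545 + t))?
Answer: -35492243850/2323 ≈ -1.5279e+7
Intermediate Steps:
t = 1/2323 ≈ 0.00043048
45²/(1/(-7545 + t)) = 45²/(1/(-7545 + 1/2323)) = 2025/(1/(-17527034/2323)) = 2025/(-2323/17527034) = 2025*(-17527034/2323) = -35492243850/2323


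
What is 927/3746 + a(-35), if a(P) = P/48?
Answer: -43307/89904 ≈ -0.48170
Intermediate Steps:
a(P) = P/48 (a(P) = P*(1/48) = P/48)
927/3746 + a(-35) = 927/3746 + (1/48)*(-35) = 927*(1/3746) - 35/48 = 927/3746 - 35/48 = -43307/89904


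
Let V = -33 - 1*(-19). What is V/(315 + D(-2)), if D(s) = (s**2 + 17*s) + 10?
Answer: -14/295 ≈ -0.047458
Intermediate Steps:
D(s) = 10 + s**2 + 17*s
V = -14 (V = -33 + 19 = -14)
V/(315 + D(-2)) = -14/(315 + (10 + (-2)**2 + 17*(-2))) = -14/(315 + (10 + 4 - 34)) = -14/(315 - 20) = -14/295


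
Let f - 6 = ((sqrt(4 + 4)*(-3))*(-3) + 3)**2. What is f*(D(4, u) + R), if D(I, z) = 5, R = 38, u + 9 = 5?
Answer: 28509 + 4644*sqrt(2) ≈ 35077.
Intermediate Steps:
u = -4 (u = -9 + 5 = -4)
f = 6 + (3 + 18*sqrt(2))**2 (f = 6 + ((sqrt(4 + 4)*(-3))*(-3) + 3)**2 = 6 + ((sqrt(8)*(-3))*(-3) + 3)**2 = 6 + (((2*sqrt(2))*(-3))*(-3) + 3)**2 = 6 + (-6*sqrt(2)*(-3) + 3)**2 = 6 + (18*sqrt(2) + 3)**2 = 6 + (3 + 18*sqrt(2))**2 ≈ 815.74)
f*(D(4, u) + R) = (663 + 108*sqrt(2))*(5 + 38) = (663 + 108*sqrt(2))*43 = 28509 + 4644*sqrt(2)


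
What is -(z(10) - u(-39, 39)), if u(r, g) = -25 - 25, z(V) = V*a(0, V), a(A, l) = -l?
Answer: 50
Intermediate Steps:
z(V) = -V² (z(V) = V*(-V) = -V²)
u(r, g) = -50
-(z(10) - u(-39, 39)) = -(-1*10² - 1*(-50)) = -(-1*100 + 50) = -(-100 + 50) = -1*(-50) = 50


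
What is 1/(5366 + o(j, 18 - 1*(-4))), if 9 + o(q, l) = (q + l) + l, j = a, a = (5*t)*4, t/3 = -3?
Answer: 1/5221 ≈ 0.00019153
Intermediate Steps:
t = -9 (t = 3*(-3) = -9)
a = -180 (a = (5*(-9))*4 = -45*4 = -180)
j = -180
o(q, l) = -9 + q + 2*l (o(q, l) = -9 + ((q + l) + l) = -9 + ((l + q) + l) = -9 + (q + 2*l) = -9 + q + 2*l)
1/(5366 + o(j, 18 - 1*(-4))) = 1/(5366 + (-9 - 180 + 2*(18 - 1*(-4)))) = 1/(5366 + (-9 - 180 + 2*(18 + 4))) = 1/(5366 + (-9 - 180 + 2*22)) = 1/(5366 + (-9 - 180 + 44)) = 1/(5366 - 145) = 1/5221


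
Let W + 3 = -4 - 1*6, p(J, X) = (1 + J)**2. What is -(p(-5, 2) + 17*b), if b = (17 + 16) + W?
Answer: -356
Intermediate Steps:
W = -13 (W = -3 + (-4 - 1*6) = -3 + (-4 - 6) = -3 - 10 = -13)
b = 20 (b = (17 + 16) - 13 = 33 - 13 = 20)
-(p(-5, 2) + 17*b) = -((1 - 5)**2 + 17*20) = -((-4)**2 + 340) = -(16 + 340) = -1*356 = -356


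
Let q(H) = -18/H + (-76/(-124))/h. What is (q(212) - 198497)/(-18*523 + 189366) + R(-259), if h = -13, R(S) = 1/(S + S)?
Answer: -733336106967/663660696608 ≈ -1.1050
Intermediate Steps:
R(S) = 1/(2*S)
q(H) = -19/403 - 18/H (q(H) = -18/H - 76/(-124)/(-13) = -18/H - 76*(-1/124)*(-1/13) = -18/H + (19/31)*(-1/13) = -18/H - 19/403 = -19/403 - 18/H)
(q(212) - 198497)/(-18*523 + 189366) + R(-259) = ((-19/403 - 18/212) - 198497)/(-18*523 + 189366) + (1/2)/(-259) = ((-19/403 - 18*1/212) - 198497)/(-9414 + 189366) + (1/2)*(-1/259) = ((-19/403 - 9/106) - 198497)/179952 - 1/518 = (-5641/42718 - 198497)*(1/179952) - 1/518 = -8479400487/42718*1/179952 - 1/518 = -2826466829/2562396512 - 1/518 = -733336106967/663660696608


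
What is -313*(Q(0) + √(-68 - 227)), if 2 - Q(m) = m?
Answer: -626 - 313*I*√295 ≈ -626.0 - 5376.0*I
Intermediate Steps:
Q(m) = 2 - m
-313*(Q(0) + √(-68 - 227)) = -313*((2 - 1*0) + √(-68 - 227)) = -313*((2 + 0) + √(-295)) = -313*(2 + I*√295) = -626 - 313*I*√295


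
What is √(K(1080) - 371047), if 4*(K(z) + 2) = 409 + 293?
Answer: I*√1483494/2 ≈ 608.99*I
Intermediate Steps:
K(z) = 347/2 (K(z) = -2 + (409 + 293)/4 = -2 + (¼)*702 = -2 + 351/2 = 347/2)
√(K(1080) - 371047) = √(347/2 - 371047) = √(-741747/2) = I*√1483494/2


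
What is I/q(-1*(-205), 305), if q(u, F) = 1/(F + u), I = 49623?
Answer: 25307730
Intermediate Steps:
I/q(-1*(-205), 305) = 49623/(1/(305 - 1*(-205))) = 49623/(1/(305 + 205)) = 49623/(1/510) = 49623*510 = 25307730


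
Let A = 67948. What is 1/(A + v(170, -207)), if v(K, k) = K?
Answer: 1/68118 ≈ 1.4680e-5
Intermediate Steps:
1/(A + v(170, -207)) = 1/(67948 + 170) = 1/68118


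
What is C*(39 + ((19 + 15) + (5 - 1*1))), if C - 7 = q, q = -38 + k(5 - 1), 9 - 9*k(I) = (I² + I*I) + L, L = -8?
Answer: -7546/3 ≈ -2515.3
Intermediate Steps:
k(I) = 17/9 - 2*I²/9 (k(I) = 1 - ((I² + I*I) - 8)/9 = 1 - ((I² + I²) - 8)/9 = 1 - (2*I² - 8)/9 = 1 - (-8 + 2*I²)/9 = 1 + (8/9 - 2*I²/9) = 17/9 - 2*I²/9)
q = -119/3 (q = -38 + (17/9 - 2*(5 - 1)²/9) = -38 + (17/9 - 2/9*4²) = -38 + (17/9 - 2/9*16) = -38 + (17/9 - 32/9) = -38 - 5/3 = -119/3 ≈ -39.667)
C = -98/3 (C = 7 - 119/3 = -98/3 ≈ -32.667)
C*(39 + ((19 + 15) + (5 - 1*1))) = -98*(39 + ((19 + 15) + (5 - 1*1)))/3 = -98*(39 + (34 + (5 - 1)))/3 = -98*(39 + (34 + 4))/3 = -98*(39 + 38)/3 = -98/3*77 = -7546/3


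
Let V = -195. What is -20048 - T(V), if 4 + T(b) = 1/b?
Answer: -3908579/195 ≈ -20044.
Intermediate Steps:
T(b) = -4 + 1/b
-20048 - T(V) = -20048 - (-4 + 1/(-195)) = -20048 - (-4 - 1/195) = -20048 - 1*(-781/195) = -20048 + 781/195 = -3908579/195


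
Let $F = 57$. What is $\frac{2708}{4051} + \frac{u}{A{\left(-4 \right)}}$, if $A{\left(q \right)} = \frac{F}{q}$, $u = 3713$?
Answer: $- \frac{60011096}{230907} \approx -259.89$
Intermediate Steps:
$A{\left(q \right)} = \frac{57}{q}$
$\frac{2708}{4051} + \frac{u}{A{\left(-4 \right)}} = \frac{2708}{4051} + \frac{3713}{57 \frac{1}{-4}} = 2708 \cdot \frac{1}{4051} + \frac{3713}{57 \left(- \frac{1}{4}\right)} = \frac{2708}{4051} + \frac{3713}{- \frac{57}{4}} = \frac{2708}{4051} + 3713 \left(- \frac{4}{57}\right) = \frac{2708}{4051} - \frac{14852}{57} = - \frac{60011096}{230907}$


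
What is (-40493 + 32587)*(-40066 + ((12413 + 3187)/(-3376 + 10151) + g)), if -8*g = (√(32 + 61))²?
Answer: 343449680947/1084 ≈ 3.1684e+8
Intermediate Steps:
g = -93/8 (g = -(√(32 + 61))²/8 = -(√93)²/8 = -⅛*93 = -93/8 ≈ -11.625)
(-40493 + 32587)*(-40066 + ((12413 + 3187)/(-3376 + 10151) + g)) = (-40493 + 32587)*(-40066 + ((12413 + 3187)/(-3376 + 10151) - 93/8)) = -7906*(-40066 + (15600/6775 - 93/8)) = -7906*(-40066 + (15600*(1/6775) - 93/8)) = -7906*(-40066 + (624/271 - 93/8)) = -7906*(-40066 - 20211/2168) = -7906*(-86883299/2168) = 343449680947/1084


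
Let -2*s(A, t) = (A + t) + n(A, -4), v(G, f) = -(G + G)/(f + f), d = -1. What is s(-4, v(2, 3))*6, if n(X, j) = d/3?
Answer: 15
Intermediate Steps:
n(X, j) = -⅓ (n(X, j) = -1/3 = -1*⅓ = -⅓)
v(G, f) = -G/f (v(G, f) = -2*G/(2*f) = -2*G*1/(2*f) = -G/f)
s(A, t) = ⅙ - A/2 - t/2 (s(A, t) = -((A + t) - ⅓)/2 = -(-⅓ + A + t)/2 = ⅙ - A/2 - t/2)
s(-4, v(2, 3))*6 = (⅙ - ½*(-4) - (-1)*2/(2*3))*6 = (⅙ + 2 - (-1)*2/(2*3))*6 = (⅙ + 2 - ½*(-⅔))*6 = (⅙ + 2 + ⅓)*6 = (5/2)*6 = 15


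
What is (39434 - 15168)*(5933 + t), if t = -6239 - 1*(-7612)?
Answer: 177287396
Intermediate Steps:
t = 1373 (t = -6239 + 7612 = 1373)
(39434 - 15168)*(5933 + t) = (39434 - 15168)*(5933 + 1373) = 24266*7306 = 177287396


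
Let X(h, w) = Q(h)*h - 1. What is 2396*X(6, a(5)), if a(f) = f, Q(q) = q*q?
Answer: 515140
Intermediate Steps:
Q(q) = q²
X(h, w) = -1 + h³ (X(h, w) = h²*h - 1 = h³ - 1 = -1 + h³)
2396*X(6, a(5)) = 2396*(-1 + 6³) = 2396*(-1 + 216) = 2396*215 = 515140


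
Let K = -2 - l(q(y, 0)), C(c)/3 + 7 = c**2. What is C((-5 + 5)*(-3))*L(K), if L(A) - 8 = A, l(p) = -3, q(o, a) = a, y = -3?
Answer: -189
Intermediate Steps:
C(c) = -21 + 3*c**2
K = 1 (K = -2 - 1*(-3) = -2 + 3 = 1)
L(A) = 8 + A
C((-5 + 5)*(-3))*L(K) = (-21 + 3*((-5 + 5)*(-3))**2)*(8 + 1) = (-21 + 3*(0*(-3))**2)*9 = (-21 + 3*0**2)*9 = (-21 + 3*0)*9 = (-21 + 0)*9 = -21*9 = -189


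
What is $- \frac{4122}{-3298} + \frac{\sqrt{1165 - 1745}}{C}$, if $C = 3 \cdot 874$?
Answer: $\frac{2061}{1649} + \frac{i \sqrt{145}}{1311} \approx 1.2498 + 0.009185 i$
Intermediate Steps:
$C = 2622$
$- \frac{4122}{-3298} + \frac{\sqrt{1165 - 1745}}{C} = - \frac{4122}{-3298} + \frac{\sqrt{1165 - 1745}}{2622} = \left(-4122\right) \left(- \frac{1}{3298}\right) + \sqrt{-580} \cdot \frac{1}{2622} = \frac{2061}{1649} + 2 i \sqrt{145} \cdot \frac{1}{2622} = \frac{2061}{1649} + \frac{i \sqrt{145}}{1311}$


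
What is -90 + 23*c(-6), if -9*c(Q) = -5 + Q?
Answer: -557/9 ≈ -61.889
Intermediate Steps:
c(Q) = 5/9 - Q/9 (c(Q) = -(-5 + Q)/9 = 5/9 - Q/9)
-90 + 23*c(-6) = -90 + 23*(5/9 - 1/9*(-6)) = -90 + 23*(5/9 + 2/3) = -90 + 23*(11/9) = -90 + 253/9 = -557/9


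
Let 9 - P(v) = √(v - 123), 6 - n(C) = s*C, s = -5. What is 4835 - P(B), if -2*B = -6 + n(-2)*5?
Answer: 4826 + I*√110 ≈ 4826.0 + 10.488*I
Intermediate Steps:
n(C) = 6 + 5*C (n(C) = 6 - (-5)*C = 6 + 5*C)
B = 13 (B = -(-6 + (6 + 5*(-2))*5)/2 = -(-6 + (6 - 10)*5)/2 = -(-6 - 4*5)/2 = -(-6 - 20)/2 = -½*(-26) = 13)
P(v) = 9 - √(-123 + v) (P(v) = 9 - √(v - 123) = 9 - √(-123 + v))
4835 - P(B) = 4835 - (9 - √(-123 + 13)) = 4835 - (9 - √(-110)) = 4835 - (9 - I*√110) = 4835 + (-9 + I*√110) = 4826 + I*√110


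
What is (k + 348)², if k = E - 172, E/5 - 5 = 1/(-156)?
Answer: 982885201/24336 ≈ 40388.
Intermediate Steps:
E = 3895/156 (E = 25 + 5/(-156) = 25 + 5*(-1/156) = 25 - 5/156 = 3895/156 ≈ 24.968)
k = -22937/156 (k = 3895/156 - 172 = -22937/156 ≈ -147.03)
(k + 348)² = (-22937/156 + 348)² = (31351/156)² = 982885201/24336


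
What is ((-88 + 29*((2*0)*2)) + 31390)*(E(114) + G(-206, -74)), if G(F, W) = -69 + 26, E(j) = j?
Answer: 2222442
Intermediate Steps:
G(F, W) = -43
((-88 + 29*((2*0)*2)) + 31390)*(E(114) + G(-206, -74)) = ((-88 + 29*((2*0)*2)) + 31390)*(114 - 43) = ((-88 + 29*(0*2)) + 31390)*71 = ((-88 + 29*0) + 31390)*71 = ((-88 + 0) + 31390)*71 = (-88 + 31390)*71 = 31302*71 = 2222442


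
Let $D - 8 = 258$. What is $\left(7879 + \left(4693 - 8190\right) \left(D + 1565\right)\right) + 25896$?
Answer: $-6369232$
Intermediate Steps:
$D = 266$ ($D = 8 + 258 = 266$)
$\left(7879 + \left(4693 - 8190\right) \left(D + 1565\right)\right) + 25896 = \left(7879 + \left(4693 - 8190\right) \left(266 + 1565\right)\right) + 25896 = \left(7879 - 6403007\right) + 25896 = -6395128 + 25896 = -6369232$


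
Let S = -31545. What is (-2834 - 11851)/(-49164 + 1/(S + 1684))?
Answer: 87701757/293617241 ≈ 0.29869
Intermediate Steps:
(-2834 - 11851)/(-49164 + 1/(S + 1684)) = (-2834 - 11851)/(-49164 + 1/(-31545 + 1684)) = -14685/(-49164 + 1/(-29861)) = -14685/(-49164 - 1/29861) = -14685/(-1468086205/29861) = -14685*(-29861/1468086205) = 87701757/293617241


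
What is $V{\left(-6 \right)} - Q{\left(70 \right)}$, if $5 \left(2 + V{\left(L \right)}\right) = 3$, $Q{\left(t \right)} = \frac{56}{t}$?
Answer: $- \frac{11}{5} \approx -2.2$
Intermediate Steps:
$V{\left(L \right)} = - \frac{7}{5}$ ($V{\left(L \right)} = -2 + \frac{1}{5} \cdot 3 = -2 + \frac{3}{5} = - \frac{7}{5}$)
$V{\left(-6 \right)} - Q{\left(70 \right)} = - \frac{7}{5} - \frac{56}{70} = - \frac{7}{5} - 56 \cdot \frac{1}{70} = - \frac{7}{5} - \frac{4}{5} = - \frac{11}{5}$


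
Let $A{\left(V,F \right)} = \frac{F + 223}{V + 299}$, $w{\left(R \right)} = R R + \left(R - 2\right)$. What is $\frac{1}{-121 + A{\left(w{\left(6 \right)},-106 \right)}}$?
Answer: $- \frac{113}{13634} \approx -0.0082881$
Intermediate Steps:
$w{\left(R \right)} = -2 + R + R^{2}$ ($w{\left(R \right)} = R^{2} + \left(R - 2\right) = R^{2} + \left(-2 + R\right) = -2 + R + R^{2}$)
$A{\left(V,F \right)} = \frac{223 + F}{299 + V}$
$\frac{1}{-121 + A{\left(w{\left(6 \right)},-106 \right)}} = \frac{1}{-121 + \frac{223 - 106}{299 + \left(-2 + 6 + 6^{2}\right)}} = \frac{1}{-121 + \frac{1}{299 + \left(-2 + 6 + 36\right)} 117} = \frac{1}{-121 + \frac{1}{299 + 40} \cdot 117} = \frac{1}{-121 + \frac{1}{339} \cdot 117} = \frac{1}{-121 + \frac{39}{113}} = \frac{1}{- \frac{13634}{113}} = - \frac{113}{13634}$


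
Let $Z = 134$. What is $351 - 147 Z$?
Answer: $-19347$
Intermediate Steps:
$351 - 147 Z = 351 - 19698 = -19347$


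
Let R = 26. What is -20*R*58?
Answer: -30160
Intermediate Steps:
-20*R*58 = -20*26*58 = -520*58 = -30160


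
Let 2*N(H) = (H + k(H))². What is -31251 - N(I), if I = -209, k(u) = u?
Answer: -118613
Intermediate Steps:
N(H) = 2*H² (N(H) = (H + H)²/2 = (2*H)²/2 = (4*H²)/2 = 2*H²)
-31251 - N(I) = -31251 - 2*(-209)² = -31251 - 2*43681 = -31251 - 1*87362 = -31251 - 87362 = -118613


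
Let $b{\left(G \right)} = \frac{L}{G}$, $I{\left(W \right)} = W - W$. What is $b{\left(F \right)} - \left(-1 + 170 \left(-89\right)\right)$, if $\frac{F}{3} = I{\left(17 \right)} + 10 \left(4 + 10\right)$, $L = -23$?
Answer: $\frac{6354997}{420} \approx 15131.0$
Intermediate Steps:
$I{\left(W \right)} = 0$
$F = 420$ ($F = 3 \left(0 + 10 \left(4 + 10\right)\right) = 3 \left(0 + 10 \cdot 14\right) = 3 \left(0 + 140\right) = 3 \cdot 140 = 420$)
$b{\left(G \right)} = - \frac{23}{G}$
$b{\left(F \right)} - \left(-1 + 170 \left(-89\right)\right) = - \frac{23}{420} - \left(-1 + 170 \left(-89\right)\right) = \left(-23\right) \frac{1}{420} - \left(-1 - 15130\right) = - \frac{23}{420} - -15131 = - \frac{23}{420} + 15131 = \frac{6354997}{420}$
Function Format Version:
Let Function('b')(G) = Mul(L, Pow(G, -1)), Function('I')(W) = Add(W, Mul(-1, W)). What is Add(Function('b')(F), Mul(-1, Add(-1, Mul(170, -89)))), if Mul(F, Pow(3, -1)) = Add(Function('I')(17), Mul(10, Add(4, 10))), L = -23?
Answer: Rational(6354997, 420) ≈ 15131.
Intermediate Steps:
Function('I')(W) = 0
F = 420 (F = Mul(3, Add(0, Mul(10, Add(4, 10)))) = Mul(3, Add(0, Mul(10, 14))) = Mul(3, Add(0, 140)) = Mul(3, 140) = 420)
Function('b')(G) = Mul(-23, Pow(G, -1))
Add(Function('b')(F), Mul(-1, Add(-1, Mul(170, -89)))) = Add(Mul(-23, Pow(420, -1)), Mul(-1, Add(-1, Mul(170, -89)))) = Add(Mul(-23, Rational(1, 420)), Mul(-1, Add(-1, -15130))) = Add(Rational(-23, 420), Mul(-1, -15131)) = Add(Rational(-23, 420), 15131) = Rational(6354997, 420)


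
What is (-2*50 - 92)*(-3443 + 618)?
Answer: 542400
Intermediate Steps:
(-2*50 - 92)*(-3443 + 618) = (-100 - 92)*(-2825) = -192*(-2825) = 542400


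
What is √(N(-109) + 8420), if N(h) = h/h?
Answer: √8421 ≈ 91.766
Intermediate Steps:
N(h) = 1
√(N(-109) + 8420) = √(1 + 8420) = √8421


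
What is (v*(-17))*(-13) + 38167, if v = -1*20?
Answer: 33747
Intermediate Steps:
v = -20
(v*(-17))*(-13) + 38167 = -20*(-17)*(-13) + 38167 = 340*(-13) + 38167 = -4420 + 38167 = 33747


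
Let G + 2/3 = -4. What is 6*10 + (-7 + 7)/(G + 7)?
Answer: 60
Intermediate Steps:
G = -14/3 (G = -⅔ - 4 = -14/3 ≈ -4.6667)
6*10 + (-7 + 7)/(G + 7) = 6*10 + (-7 + 7)/(-14/3 + 7) = 60 + 0/(7/3) = 60 + 0*(3/7) = 60 + 0 = 60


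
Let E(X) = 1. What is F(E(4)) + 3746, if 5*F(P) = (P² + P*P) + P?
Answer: 18733/5 ≈ 3746.6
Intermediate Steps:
F(P) = P/5 + 2*P²/5 (F(P) = ((P² + P*P) + P)/5 = ((P² + P²) + P)/5 = (2*P² + P)/5 = (P + 2*P²)/5 = P/5 + 2*P²/5)
F(E(4)) + 3746 = (⅕)*1*(1 + 2*1) + 3746 = (⅕)*1*(1 + 2) + 3746 = (⅕)*1*3 + 3746 = ⅗ + 3746 = 18733/5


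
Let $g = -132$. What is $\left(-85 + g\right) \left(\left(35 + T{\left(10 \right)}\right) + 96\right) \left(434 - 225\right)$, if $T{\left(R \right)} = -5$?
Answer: $-5714478$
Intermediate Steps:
$\left(-85 + g\right) \left(\left(35 + T{\left(10 \right)}\right) + 96\right) \left(434 - 225\right) = \left(-85 - 132\right) \left(\left(35 - 5\right) + 96\right) \left(434 - 225\right) = - 217 \left(30 + 96\right) 209 = \left(-217\right) 126 \cdot 209 = \left(-27342\right) 209 = -5714478$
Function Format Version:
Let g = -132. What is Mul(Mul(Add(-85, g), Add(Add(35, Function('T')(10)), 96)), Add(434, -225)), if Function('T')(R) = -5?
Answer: -5714478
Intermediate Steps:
Mul(Mul(Add(-85, g), Add(Add(35, Function('T')(10)), 96)), Add(434, -225)) = Mul(Mul(Add(-85, -132), Add(Add(35, -5), 96)), Add(434, -225)) = Mul(Mul(-217, Add(30, 96)), 209) = Mul(Mul(-217, 126), 209) = Mul(-27342, 209) = -5714478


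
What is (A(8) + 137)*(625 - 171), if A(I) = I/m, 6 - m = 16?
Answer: 309174/5 ≈ 61835.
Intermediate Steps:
m = -10 (m = 6 - 1*16 = 6 - 16 = -10)
A(I) = -I/10 (A(I) = I/(-10) = I*(-⅒) = -I/10)
(A(8) + 137)*(625 - 171) = (-⅒*8 + 137)*(625 - 171) = (-⅘ + 137)*454 = (681/5)*454 = 309174/5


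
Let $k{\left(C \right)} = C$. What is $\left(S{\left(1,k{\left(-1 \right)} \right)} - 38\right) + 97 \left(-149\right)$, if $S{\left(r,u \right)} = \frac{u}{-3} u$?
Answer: $- \frac{43474}{3} \approx -14491.0$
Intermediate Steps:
$S{\left(r,u \right)} = - \frac{u^{2}}{3}$ ($S{\left(r,u \right)} = u \left(- \frac{1}{3}\right) u = - \frac{u}{3} u = - \frac{u^{2}}{3}$)
$\left(S{\left(1,k{\left(-1 \right)} \right)} - 38\right) + 97 \left(-149\right) = \left(- \frac{\left(-1\right)^{2}}{3} - 38\right) + 97 \left(-149\right) = \left(\left(- \frac{1}{3}\right) 1 - 38\right) - 14453 = \left(- \frac{1}{3} - 38\right) - 14453 = - \frac{115}{3} - 14453 = - \frac{43474}{3}$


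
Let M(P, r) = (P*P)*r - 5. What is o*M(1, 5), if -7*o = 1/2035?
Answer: 0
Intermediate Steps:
M(P, r) = -5 + r*P² (M(P, r) = P²*r - 5 = r*P² - 5 = -5 + r*P²)
o = -1/14245 (o = -⅐/2035 = -⅐*1/2035 = -1/14245 ≈ -7.0200e-5)
o*M(1, 5) = -(-5 + 5*1²)/14245 = -(-5 + 5*1)/14245 = -(-5 + 5)/14245 = -1/14245*0 = 0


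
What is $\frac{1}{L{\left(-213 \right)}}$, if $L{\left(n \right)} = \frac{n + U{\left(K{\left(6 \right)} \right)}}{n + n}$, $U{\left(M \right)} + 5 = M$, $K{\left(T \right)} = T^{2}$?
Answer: $\frac{213}{91} \approx 2.3407$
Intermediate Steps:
$U{\left(M \right)} = -5 + M$
$L{\left(n \right)} = \frac{31 + n}{2 n}$ ($L{\left(n \right)} = \frac{n - \left(5 - 6^{2}\right)}{n + n} = \frac{n + \left(-5 + 36\right)}{2 n} = \left(n + 31\right) \frac{1}{2 n} = \left(31 + n\right) \frac{1}{2 n} = \frac{31 + n}{2 n}$)
$\frac{1}{L{\left(-213 \right)}} = \frac{1}{\frac{1}{2} \frac{1}{-213} \left(31 - 213\right)} = \frac{1}{\frac{1}{2} \left(- \frac{1}{213}\right) \left(-182\right)} = \frac{1}{\frac{91}{213}} = \frac{213}{91}$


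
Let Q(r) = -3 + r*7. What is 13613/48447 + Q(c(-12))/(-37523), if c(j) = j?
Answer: 515015488/1817876781 ≈ 0.28331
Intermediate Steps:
Q(r) = -3 + 7*r
13613/48447 + Q(c(-12))/(-37523) = 13613/48447 + (-3 + 7*(-12))/(-37523) = 13613*(1/48447) + (-3 - 84)*(-1/37523) = 13613/48447 - 87*(-1/37523) = 13613/48447 + 87/37523 = 515015488/1817876781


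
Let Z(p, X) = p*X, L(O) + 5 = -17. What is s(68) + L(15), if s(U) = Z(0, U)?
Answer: -22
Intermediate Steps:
L(O) = -22 (L(O) = -5 - 17 = -22)
Z(p, X) = X*p
s(U) = 0 (s(U) = U*0 = 0)
s(68) + L(15) = 0 - 22 = -22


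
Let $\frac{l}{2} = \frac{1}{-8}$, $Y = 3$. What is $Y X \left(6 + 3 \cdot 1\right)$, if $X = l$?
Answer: $- \frac{27}{4} \approx -6.75$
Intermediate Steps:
$l = - \frac{1}{4}$ ($l = \frac{2}{-8} = 2 \left(- \frac{1}{8}\right) = - \frac{1}{4} \approx -0.25$)
$X = - \frac{1}{4} \approx -0.25$
$Y X \left(6 + 3 \cdot 1\right) = 3 \left(- \frac{1}{4}\right) \left(6 + 3 \cdot 1\right) = - \frac{3 \left(6 + 3\right)}{4} = \left(- \frac{3}{4}\right) 9 = - \frac{27}{4}$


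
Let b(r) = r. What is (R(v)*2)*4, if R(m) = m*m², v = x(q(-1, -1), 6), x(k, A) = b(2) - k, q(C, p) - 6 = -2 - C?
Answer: -216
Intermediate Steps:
q(C, p) = 4 - C (q(C, p) = 6 + (-2 - C) = 4 - C)
x(k, A) = 2 - k
v = -3 (v = 2 - (4 - 1*(-1)) = 2 - (4 + 1) = 2 - 1*5 = 2 - 5 = -3)
R(m) = m³
(R(v)*2)*4 = ((-3)³*2)*4 = -27*2*4 = -54*4 = -216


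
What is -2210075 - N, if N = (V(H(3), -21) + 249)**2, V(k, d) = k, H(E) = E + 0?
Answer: -2273579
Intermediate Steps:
H(E) = E
N = 63504 (N = (3 + 249)**2 = 252**2 = 63504)
-2210075 - N = -2210075 - 1*63504 = -2210075 - 63504 = -2273579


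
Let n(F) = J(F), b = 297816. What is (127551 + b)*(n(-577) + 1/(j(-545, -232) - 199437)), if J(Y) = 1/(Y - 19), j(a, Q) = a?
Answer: -42659631063/59594636 ≈ -715.83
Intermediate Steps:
J(Y) = 1/(-19 + Y)
n(F) = 1/(-19 + F)
(127551 + b)*(n(-577) + 1/(j(-545, -232) - 199437)) = (127551 + 297816)*(1/(-19 - 577) + 1/(-545 - 199437)) = 425367*(1/(-596) + 1/(-199982)) = 425367*(-1/596 - 1/199982) = 425367*(-100289/59594636) = -42659631063/59594636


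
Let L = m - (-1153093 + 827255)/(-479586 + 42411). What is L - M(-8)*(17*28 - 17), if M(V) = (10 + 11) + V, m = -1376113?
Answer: -604211149838/437175 ≈ -1.3821e+6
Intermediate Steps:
M(V) = 21 + V
L = -601602526613/437175 (L = -1376113 - (-1153093 + 827255)/(-479586 + 42411) = -1376113 - (-325838)/(-437175) = -1376113 - (-325838)*(-1)/437175 = -1376113 - 1*325838/437175 = -1376113 - 325838/437175 = -601602526613/437175 ≈ -1.3761e+6)
L - M(-8)*(17*28 - 17) = -601602526613/437175 - (21 - 8)*(17*28 - 17) = -601602526613/437175 - 13*(476 - 17) = -601602526613/437175 - 13*459 = -601602526613/437175 - 1*5967 = -601602526613/437175 - 5967 = -604211149838/437175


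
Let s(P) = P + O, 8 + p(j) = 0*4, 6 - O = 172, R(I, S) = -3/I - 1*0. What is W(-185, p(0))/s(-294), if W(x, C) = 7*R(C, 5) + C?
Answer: 43/3680 ≈ 0.011685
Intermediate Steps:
R(I, S) = -3/I (R(I, S) = -3/I + 0 = -3/I)
O = -166 (O = 6 - 1*172 = 6 - 172 = -166)
p(j) = -8 (p(j) = -8 + 0*4 = -8 + 0 = -8)
W(x, C) = C - 21/C (W(x, C) = 7*(-3/C) + C = -21/C + C = C - 21/C)
s(P) = -166 + P (s(P) = P - 166 = -166 + P)
W(-185, p(0))/s(-294) = (-8 - 21/(-8))/(-166 - 294) = (-8 - 21*(-⅛))/(-460) = (-8 + 21/8)*(-1/460) = -43/8*(-1/460) = 43/3680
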